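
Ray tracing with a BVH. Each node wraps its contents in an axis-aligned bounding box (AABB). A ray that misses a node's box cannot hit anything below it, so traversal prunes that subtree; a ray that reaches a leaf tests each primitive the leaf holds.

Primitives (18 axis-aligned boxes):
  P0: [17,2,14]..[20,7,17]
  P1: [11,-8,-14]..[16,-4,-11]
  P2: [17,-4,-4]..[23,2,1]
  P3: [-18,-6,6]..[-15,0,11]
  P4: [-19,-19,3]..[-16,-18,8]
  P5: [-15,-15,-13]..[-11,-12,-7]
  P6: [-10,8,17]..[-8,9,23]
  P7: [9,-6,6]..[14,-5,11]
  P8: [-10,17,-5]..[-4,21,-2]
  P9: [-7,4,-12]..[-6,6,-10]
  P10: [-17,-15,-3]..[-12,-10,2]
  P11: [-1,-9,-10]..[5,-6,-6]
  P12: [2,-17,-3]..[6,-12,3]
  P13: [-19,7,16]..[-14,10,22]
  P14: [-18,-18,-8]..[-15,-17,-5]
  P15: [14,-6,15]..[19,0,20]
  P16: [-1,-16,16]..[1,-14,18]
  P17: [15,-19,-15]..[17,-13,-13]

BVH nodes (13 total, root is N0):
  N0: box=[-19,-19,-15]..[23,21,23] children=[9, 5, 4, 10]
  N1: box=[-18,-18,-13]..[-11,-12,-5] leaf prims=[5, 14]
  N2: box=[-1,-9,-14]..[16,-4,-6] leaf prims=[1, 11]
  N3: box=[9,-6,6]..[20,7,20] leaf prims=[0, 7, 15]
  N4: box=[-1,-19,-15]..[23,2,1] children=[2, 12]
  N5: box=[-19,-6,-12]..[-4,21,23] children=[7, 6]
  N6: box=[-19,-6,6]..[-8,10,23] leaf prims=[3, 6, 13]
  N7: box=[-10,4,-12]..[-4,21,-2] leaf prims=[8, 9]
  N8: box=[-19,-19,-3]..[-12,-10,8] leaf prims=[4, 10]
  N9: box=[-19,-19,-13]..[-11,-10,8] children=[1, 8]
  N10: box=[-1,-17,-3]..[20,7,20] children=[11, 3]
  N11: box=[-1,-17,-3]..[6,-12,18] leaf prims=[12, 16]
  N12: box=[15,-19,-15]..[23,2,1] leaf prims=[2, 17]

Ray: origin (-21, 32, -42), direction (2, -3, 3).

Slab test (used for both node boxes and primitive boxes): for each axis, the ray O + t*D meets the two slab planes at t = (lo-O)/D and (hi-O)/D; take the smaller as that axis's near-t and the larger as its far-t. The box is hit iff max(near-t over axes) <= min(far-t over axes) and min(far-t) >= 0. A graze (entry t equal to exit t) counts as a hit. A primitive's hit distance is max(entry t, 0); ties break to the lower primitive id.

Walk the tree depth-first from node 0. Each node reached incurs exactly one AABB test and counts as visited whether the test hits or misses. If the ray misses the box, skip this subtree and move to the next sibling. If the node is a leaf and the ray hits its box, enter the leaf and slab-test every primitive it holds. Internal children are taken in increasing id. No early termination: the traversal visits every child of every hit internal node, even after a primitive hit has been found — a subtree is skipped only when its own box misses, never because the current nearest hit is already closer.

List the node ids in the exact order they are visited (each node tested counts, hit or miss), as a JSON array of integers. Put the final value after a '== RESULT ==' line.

Traverse from the root:
N0 x:[1,22] y:[11/3,17] z:[9,65/3] -> hit [9,17], descend [4, 5, 9, 10]
  N4 x:[10,22] y:[10,17] z:[9,43/3] -> hit [10,43/3], descend [2, 12]
    N2 x:[10,37/2] y:[12,41/3] z:[28/3,12] -> hit [12,12] leaf, test {P1(miss), P11(miss)}
    N12 x:[18,22] y:[10,17] z:[9,43/3] -> miss, prune
  N5 x:[1,17/2] y:[11/3,38/3] z:[10,65/3] -> miss, prune
  N9 x:[1,5] y:[14,17] z:[29/3,50/3] -> miss, prune
  N10 x:[10,41/2] y:[25/3,49/3] z:[13,62/3] -> hit [13,49/3], descend [3, 11]
    N3 x:[15,41/2] y:[25/3,38/3] z:[16,62/3] -> miss, prune
    N11 x:[10,27/2] y:[44/3,49/3] z:[13,20] -> miss, prune

9 AABB tests over nodes [0, 4, 2, 12, 5, 9, 10, 3, 11]; 1 leaf entered; closest miss.

== RESULT ==
[0, 4, 2, 12, 5, 9, 10, 3, 11]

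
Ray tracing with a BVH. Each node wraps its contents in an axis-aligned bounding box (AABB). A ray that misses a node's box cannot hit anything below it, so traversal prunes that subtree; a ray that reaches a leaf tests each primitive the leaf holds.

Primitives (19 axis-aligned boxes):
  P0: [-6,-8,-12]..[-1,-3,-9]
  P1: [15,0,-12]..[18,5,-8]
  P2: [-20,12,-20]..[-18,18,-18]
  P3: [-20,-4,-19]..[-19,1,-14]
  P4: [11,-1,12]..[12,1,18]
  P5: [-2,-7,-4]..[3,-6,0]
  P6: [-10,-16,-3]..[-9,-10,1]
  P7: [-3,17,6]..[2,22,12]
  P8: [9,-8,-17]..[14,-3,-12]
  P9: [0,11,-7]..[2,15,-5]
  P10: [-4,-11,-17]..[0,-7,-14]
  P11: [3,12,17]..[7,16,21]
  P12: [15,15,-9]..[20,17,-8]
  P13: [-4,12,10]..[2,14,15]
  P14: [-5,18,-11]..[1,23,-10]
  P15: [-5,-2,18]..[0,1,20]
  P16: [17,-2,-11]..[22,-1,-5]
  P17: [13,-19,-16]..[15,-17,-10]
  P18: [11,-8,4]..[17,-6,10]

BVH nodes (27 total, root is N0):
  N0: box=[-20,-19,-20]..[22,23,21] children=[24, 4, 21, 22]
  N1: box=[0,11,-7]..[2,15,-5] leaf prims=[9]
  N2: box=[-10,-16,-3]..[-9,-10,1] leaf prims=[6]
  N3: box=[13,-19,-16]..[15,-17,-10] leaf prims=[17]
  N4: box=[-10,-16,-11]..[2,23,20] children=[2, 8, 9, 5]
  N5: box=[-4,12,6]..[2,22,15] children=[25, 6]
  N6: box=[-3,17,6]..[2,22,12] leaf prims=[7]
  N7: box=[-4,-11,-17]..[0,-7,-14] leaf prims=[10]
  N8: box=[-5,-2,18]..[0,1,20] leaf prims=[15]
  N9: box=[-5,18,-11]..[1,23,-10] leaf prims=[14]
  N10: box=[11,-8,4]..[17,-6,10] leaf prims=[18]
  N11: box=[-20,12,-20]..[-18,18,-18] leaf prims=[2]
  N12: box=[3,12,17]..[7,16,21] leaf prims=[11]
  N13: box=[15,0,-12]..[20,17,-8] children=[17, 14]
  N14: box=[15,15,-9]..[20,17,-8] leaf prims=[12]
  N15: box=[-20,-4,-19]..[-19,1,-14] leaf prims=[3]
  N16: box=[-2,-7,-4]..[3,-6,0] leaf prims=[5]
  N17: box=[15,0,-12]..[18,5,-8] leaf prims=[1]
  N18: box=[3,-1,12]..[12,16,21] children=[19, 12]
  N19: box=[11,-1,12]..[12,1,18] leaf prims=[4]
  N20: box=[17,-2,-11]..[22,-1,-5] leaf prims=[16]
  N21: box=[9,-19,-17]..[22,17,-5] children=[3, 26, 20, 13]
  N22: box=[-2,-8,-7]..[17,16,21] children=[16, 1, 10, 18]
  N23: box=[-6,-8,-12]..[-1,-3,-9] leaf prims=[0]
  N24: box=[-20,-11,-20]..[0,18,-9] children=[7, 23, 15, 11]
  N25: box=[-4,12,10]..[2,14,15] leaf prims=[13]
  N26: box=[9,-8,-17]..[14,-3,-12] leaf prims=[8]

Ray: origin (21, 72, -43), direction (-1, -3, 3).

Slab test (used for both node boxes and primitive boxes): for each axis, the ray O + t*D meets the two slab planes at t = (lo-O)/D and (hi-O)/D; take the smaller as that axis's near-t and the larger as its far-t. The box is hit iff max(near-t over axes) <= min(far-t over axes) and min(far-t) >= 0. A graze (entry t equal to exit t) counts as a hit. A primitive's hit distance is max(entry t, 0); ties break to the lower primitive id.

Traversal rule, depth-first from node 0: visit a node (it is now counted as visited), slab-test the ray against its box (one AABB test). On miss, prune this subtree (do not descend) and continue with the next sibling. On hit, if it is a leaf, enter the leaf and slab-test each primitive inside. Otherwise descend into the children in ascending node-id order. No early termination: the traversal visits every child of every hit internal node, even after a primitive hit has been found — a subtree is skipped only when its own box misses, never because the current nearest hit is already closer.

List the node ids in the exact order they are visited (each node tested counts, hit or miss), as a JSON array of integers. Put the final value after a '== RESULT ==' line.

Trace the traversal:
N0 x:[-1,41] y:[49/3,91/3] z:[23/3,64/3] -> hit [49/3,64/3], descend [4, 21, 22, 24]
  N4 x:[19,31] y:[49/3,88/3] z:[32/3,21] -> hit [19,21], descend [2, 5, 8, 9]
    N2 x:[30,31] y:[82/3,88/3] z:[40/3,44/3] -> miss, prune
    N5 x:[19,25] y:[50/3,20] z:[49/3,58/3] -> hit [19,58/3], descend [6, 25]
      N6 x:[19,24] y:[50/3,55/3] z:[49/3,55/3] -> miss, prune
      N25 x:[19,25] y:[58/3,20] z:[53/3,58/3] -> hit [58/3,58/3] leaf, test {P13@t=58/3}
    N8 x:[21,26] y:[71/3,74/3] z:[61/3,21] -> miss, prune
    N9 x:[20,26] y:[49/3,18] z:[32/3,11] -> miss, prune
  N21 x:[-1,12] y:[55/3,91/3] z:[26/3,38/3] -> miss, prune
  N22 x:[4,23] y:[56/3,80/3] z:[12,64/3] -> hit [56/3,64/3], descend [1, 10, 16, 18]
    N1 x:[19,21] y:[19,61/3] z:[12,38/3] -> miss, prune
    N10 x:[4,10] y:[26,80/3] z:[47/3,53/3] -> miss, prune
    N16 x:[18,23] y:[26,79/3] z:[13,43/3] -> miss, prune
    N18 x:[9,18] y:[56/3,73/3] z:[55/3,64/3] -> miss, prune
  N24 x:[21,41] y:[18,83/3] z:[23/3,34/3] -> miss, prune

15 AABB tests over nodes [0, 4, 2, 5, 6, 25, 8, 9, 21, 22, 1, 10, 16, 18, 24]; 1 leaf entered; closest P13.

== RESULT ==
[0, 4, 2, 5, 6, 25, 8, 9, 21, 22, 1, 10, 16, 18, 24]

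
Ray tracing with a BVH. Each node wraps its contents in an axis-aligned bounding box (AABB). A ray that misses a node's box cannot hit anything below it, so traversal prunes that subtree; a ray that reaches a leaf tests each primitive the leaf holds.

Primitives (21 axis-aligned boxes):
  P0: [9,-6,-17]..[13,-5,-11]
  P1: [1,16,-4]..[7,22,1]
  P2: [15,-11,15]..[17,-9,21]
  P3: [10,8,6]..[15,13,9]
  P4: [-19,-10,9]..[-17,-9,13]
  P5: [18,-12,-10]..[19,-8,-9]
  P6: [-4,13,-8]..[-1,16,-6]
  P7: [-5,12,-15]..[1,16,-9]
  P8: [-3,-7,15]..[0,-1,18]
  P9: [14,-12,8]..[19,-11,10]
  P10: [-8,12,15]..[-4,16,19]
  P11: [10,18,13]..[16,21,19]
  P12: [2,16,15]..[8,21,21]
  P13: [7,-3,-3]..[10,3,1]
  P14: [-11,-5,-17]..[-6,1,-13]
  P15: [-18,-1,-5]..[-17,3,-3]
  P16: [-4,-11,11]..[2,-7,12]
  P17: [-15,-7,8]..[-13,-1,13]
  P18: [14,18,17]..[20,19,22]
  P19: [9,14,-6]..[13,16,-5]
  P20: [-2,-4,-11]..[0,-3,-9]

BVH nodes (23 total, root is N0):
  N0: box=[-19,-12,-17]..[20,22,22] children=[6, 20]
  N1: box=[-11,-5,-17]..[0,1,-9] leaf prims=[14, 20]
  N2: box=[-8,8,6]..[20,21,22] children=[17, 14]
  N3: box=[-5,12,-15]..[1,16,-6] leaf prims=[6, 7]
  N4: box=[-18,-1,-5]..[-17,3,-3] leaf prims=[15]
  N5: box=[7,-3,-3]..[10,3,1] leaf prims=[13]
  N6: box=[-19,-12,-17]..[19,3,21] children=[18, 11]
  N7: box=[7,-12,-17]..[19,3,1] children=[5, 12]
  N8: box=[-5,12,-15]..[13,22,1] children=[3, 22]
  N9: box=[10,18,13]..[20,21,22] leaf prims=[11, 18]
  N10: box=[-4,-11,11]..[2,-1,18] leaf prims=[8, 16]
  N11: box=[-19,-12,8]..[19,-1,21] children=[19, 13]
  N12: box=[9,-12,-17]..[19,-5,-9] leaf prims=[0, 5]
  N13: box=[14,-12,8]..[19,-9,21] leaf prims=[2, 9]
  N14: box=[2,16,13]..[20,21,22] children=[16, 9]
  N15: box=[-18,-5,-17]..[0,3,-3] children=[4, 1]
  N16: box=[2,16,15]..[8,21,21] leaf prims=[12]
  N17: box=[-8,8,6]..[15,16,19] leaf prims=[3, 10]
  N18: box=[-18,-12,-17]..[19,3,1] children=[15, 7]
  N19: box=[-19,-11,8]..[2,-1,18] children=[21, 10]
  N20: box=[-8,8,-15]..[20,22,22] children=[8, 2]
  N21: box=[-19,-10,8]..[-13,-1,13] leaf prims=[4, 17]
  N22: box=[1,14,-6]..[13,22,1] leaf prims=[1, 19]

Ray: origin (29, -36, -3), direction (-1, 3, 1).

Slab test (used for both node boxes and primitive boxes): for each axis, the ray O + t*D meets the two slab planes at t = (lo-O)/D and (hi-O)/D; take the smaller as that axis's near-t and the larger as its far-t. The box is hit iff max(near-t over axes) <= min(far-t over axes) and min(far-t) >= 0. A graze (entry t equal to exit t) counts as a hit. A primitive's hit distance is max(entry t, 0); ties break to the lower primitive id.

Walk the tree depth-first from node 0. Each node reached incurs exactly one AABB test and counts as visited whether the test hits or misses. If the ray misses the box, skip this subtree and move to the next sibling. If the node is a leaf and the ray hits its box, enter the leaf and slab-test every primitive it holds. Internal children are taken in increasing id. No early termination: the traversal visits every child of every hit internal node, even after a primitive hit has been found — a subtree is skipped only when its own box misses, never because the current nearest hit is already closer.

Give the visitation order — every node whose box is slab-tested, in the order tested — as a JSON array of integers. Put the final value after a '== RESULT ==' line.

Walk:
N0 x:[9,48] y:[8,58/3] z:[-14,25] -> hit [9,58/3], descend [6, 20]
  N6 x:[10,48] y:[8,13] z:[-14,24] -> hit [10,13], descend [11, 18]
    N11 x:[10,48] y:[8,35/3] z:[11,24] -> hit [11,35/3], descend [13, 19]
      N13 x:[10,15] y:[8,9] z:[11,24] -> miss, prune
      N19 x:[27,48] y:[25/3,35/3] z:[11,21] -> miss, prune
    N18 x:[10,47] y:[8,13] z:[-14,4] -> miss, prune
  N20 x:[9,37] y:[44/3,58/3] z:[-12,25] -> hit [44/3,58/3], descend [2, 8]
    N2 x:[9,37] y:[44/3,19] z:[9,25] -> hit [44/3,19], descend [14, 17]
      N14 x:[9,27] y:[52/3,19] z:[16,25] -> hit [52/3,19], descend [9, 16]
        N9 x:[9,19] y:[18,19] z:[16,25] -> hit [18,19] leaf, test {P11@t=18, P18(miss)}
        N16 x:[21,27] y:[52/3,19] z:[18,24] -> miss, prune
      N17 x:[14,37] y:[44/3,52/3] z:[9,22] -> hit [44/3,52/3] leaf, test {P3(miss), P10(miss)}
    N8 x:[16,34] y:[16,58/3] z:[-12,4] -> miss, prune

order=[0, 6, 11, 13, 19, 18, 20, 2, 14, 9, 16, 17, 8]  |boxes|=13  |leaves|=2  hit=P11

== RESULT ==
[0, 6, 11, 13, 19, 18, 20, 2, 14, 9, 16, 17, 8]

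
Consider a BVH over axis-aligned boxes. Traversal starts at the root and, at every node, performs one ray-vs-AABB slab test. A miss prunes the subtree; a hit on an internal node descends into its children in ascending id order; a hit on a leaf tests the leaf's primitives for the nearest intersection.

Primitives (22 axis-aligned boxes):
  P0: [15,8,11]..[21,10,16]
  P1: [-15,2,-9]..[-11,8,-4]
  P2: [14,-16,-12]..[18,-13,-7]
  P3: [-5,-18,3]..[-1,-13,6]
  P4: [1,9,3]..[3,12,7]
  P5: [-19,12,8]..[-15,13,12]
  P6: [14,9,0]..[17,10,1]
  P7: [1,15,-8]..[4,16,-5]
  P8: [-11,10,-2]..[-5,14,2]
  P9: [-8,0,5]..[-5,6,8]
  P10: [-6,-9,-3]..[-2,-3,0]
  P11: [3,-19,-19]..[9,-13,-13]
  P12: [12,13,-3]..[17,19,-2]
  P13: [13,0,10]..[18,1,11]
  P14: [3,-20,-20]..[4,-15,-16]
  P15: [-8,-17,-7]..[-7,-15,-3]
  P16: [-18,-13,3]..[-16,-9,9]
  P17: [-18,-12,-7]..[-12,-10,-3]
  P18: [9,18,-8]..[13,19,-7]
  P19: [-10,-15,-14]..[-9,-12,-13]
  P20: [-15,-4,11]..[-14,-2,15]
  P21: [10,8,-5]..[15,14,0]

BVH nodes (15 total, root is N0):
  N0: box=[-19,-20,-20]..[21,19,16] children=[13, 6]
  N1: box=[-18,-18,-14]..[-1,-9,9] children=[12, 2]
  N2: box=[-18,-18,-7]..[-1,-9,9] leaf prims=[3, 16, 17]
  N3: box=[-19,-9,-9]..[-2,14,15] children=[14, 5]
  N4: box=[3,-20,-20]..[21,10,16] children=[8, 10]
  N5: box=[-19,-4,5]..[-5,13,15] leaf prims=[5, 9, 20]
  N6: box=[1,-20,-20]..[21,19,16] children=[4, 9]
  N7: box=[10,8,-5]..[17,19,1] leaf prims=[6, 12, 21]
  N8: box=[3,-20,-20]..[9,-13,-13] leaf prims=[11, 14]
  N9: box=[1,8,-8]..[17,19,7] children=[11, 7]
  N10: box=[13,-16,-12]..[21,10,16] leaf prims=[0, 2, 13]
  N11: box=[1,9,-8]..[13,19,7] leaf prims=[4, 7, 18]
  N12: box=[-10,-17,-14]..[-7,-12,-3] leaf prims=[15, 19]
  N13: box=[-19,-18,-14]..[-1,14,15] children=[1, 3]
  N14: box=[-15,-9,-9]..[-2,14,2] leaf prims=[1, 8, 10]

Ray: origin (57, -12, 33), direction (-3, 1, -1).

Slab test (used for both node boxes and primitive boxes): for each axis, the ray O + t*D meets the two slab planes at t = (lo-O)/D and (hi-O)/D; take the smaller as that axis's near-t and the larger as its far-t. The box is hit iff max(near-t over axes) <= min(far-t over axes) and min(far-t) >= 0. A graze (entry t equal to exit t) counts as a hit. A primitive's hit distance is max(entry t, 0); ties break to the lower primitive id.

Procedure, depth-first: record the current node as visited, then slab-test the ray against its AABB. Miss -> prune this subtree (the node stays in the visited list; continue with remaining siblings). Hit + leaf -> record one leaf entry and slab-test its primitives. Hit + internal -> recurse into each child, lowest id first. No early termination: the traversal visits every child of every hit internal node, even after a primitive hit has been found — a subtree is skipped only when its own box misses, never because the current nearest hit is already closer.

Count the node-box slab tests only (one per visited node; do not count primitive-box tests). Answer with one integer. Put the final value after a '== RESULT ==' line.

Trace the traversal:
N0 x:[12,76/3] y:[-8,31] z:[17,53] -> hit [17,76/3], descend [6, 13]
  N6 x:[12,56/3] y:[-8,31] z:[17,53] -> hit [17,56/3], descend [4, 9]
    N4 x:[12,18] y:[-8,22] z:[17,53] -> hit [17,18], descend [8, 10]
      N8 x:[16,18] y:[-8,-1] z:[46,53] -> miss, prune
      N10 x:[12,44/3] y:[-4,22] z:[17,45] -> miss, prune
    N9 x:[40/3,56/3] y:[20,31] z:[26,41] -> miss, prune
  N13 x:[58/3,76/3] y:[-6,26] z:[18,47] -> hit [58/3,76/3], descend [1, 3]
    N1 x:[58/3,25] y:[-6,3] z:[24,47] -> miss, prune
    N3 x:[59/3,76/3] y:[3,26] z:[18,42] -> hit [59/3,76/3], descend [5, 14]
      N5 x:[62/3,76/3] y:[8,25] z:[18,28] -> hit [62/3,25] leaf, test {P5@t=24, P9(miss), P20(miss)}
      N14 x:[59/3,24] y:[3,26] z:[31,42] -> miss, prune

11 AABB tests over nodes [0, 6, 4, 8, 10, 9, 13, 1, 3, 5, 14]; 1 leaf entered; closest P5.

== RESULT ==
11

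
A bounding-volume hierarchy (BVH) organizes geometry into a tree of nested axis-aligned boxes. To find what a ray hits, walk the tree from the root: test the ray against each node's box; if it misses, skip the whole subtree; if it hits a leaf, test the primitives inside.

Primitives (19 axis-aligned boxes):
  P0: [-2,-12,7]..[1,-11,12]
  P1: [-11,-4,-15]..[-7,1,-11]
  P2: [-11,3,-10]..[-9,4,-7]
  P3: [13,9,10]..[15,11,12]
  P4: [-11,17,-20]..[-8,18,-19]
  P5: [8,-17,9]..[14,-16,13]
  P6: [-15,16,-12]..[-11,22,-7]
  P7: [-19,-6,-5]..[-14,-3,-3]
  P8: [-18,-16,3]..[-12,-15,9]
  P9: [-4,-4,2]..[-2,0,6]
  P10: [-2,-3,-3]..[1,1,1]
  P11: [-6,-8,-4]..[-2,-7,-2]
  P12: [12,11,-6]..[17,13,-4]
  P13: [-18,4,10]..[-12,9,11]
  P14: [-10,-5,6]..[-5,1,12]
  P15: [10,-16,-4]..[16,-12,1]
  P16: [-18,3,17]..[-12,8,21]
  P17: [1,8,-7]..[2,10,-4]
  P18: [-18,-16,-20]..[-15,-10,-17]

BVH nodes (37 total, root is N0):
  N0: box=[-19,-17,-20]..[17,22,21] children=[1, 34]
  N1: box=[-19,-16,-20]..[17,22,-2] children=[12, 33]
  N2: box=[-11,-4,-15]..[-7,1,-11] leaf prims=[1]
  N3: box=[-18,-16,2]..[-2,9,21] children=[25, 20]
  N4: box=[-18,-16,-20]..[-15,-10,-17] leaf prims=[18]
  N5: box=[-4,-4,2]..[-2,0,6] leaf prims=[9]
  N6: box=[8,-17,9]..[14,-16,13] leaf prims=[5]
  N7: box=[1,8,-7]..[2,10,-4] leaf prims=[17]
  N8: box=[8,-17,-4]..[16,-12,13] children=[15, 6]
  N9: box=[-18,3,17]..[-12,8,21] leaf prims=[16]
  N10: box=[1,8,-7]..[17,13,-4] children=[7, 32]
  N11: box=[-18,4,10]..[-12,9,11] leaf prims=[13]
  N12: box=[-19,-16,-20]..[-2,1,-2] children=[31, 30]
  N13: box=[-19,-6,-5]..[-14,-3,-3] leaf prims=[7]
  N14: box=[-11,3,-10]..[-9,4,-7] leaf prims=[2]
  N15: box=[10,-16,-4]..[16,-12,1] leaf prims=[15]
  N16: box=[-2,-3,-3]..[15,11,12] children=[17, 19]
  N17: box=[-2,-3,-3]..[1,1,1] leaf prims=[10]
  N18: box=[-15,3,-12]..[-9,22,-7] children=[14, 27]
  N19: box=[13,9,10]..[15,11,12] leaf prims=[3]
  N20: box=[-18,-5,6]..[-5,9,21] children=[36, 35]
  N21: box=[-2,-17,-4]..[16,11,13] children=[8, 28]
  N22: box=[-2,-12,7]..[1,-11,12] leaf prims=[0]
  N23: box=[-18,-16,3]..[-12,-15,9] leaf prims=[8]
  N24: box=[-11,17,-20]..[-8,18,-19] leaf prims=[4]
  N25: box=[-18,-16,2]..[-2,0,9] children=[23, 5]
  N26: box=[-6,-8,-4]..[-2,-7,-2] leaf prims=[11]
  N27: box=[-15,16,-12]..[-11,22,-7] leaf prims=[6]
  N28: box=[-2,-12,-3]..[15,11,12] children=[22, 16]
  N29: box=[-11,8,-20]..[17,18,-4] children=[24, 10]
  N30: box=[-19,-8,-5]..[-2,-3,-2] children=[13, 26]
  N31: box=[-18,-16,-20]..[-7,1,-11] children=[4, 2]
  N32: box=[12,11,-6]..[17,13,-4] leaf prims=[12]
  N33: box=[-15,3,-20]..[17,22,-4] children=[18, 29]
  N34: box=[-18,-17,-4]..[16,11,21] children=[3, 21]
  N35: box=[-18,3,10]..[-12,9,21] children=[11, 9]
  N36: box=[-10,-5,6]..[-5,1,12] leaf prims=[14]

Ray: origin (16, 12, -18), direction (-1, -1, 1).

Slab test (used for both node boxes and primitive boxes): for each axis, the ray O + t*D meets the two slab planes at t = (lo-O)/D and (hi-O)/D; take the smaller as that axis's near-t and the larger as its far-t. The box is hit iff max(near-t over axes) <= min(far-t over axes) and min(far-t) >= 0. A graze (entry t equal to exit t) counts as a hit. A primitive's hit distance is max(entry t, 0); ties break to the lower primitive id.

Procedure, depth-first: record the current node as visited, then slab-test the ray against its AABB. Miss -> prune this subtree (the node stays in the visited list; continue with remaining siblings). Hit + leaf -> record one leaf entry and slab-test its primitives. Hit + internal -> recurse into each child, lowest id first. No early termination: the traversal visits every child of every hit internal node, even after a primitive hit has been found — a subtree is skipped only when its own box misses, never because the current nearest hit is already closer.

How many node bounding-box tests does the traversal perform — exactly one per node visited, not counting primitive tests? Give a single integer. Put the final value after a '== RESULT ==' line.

Walk:
N0 x:[-1,35] y:[-10,29] z:[-2,39] -> hit [-1,29], descend [1, 34]
  N1 x:[-1,35] y:[-10,28] z:[-2,16] -> hit [-1,16], descend [12, 33]
    N12 x:[18,35] y:[11,28] z:[-2,16] -> miss, prune
    N33 x:[-1,31] y:[-10,9] z:[-2,14] -> hit [-1,9], descend [18, 29]
      N18 x:[25,31] y:[-10,9] z:[6,11] -> miss, prune
      N29 x:[-1,27] y:[-6,4] z:[-2,14] -> hit [-1,4], descend [10, 24]
        N10 x:[-1,15] y:[-1,4] z:[11,14] -> miss, prune
        N24 x:[24,27] y:[-6,-5] z:[-2,-1] -> miss, prune
  N34 x:[0,34] y:[1,29] z:[14,39] -> hit [14,29], descend [3, 21]
    N3 x:[18,34] y:[3,28] z:[20,39] -> hit [20,28], descend [20, 25]
      N20 x:[21,34] y:[3,17] z:[24,39] -> miss, prune
      N25 x:[18,34] y:[12,28] z:[20,27] -> hit [20,27], descend [5, 23]
        N5 x:[18,20] y:[12,16] z:[20,24] -> miss, prune
        N23 x:[28,34] y:[27,28] z:[21,27] -> miss, prune
    N21 x:[0,18] y:[1,29] z:[14,31] -> hit [14,18], descend [8, 28]
      N8 x:[0,8] y:[24,29] z:[14,31] -> miss, prune
      N28 x:[1,18] y:[1,24] z:[15,30] -> hit [15,18], descend [16, 22]
        N16 x:[1,18] y:[1,15] z:[15,30] -> hit [15,15], descend [17, 19]
          N17 x:[15,18] y:[11,15] z:[15,19] -> hit [15,15] leaf, test {P10@t=15}
          N19 x:[1,3] y:[1,3] z:[28,30] -> miss, prune
        N22 x:[15,18] y:[23,24] z:[25,30] -> miss, prune

Summary -> nodes [0, 1, 12, 33, 18, 29, 10, 24, 34, 3, 20, 25, 5, 23, 21, 8, 28, 16, 17, 19, 22]; box-tests=21; leaf-entries=1; first=P10

== RESULT ==
21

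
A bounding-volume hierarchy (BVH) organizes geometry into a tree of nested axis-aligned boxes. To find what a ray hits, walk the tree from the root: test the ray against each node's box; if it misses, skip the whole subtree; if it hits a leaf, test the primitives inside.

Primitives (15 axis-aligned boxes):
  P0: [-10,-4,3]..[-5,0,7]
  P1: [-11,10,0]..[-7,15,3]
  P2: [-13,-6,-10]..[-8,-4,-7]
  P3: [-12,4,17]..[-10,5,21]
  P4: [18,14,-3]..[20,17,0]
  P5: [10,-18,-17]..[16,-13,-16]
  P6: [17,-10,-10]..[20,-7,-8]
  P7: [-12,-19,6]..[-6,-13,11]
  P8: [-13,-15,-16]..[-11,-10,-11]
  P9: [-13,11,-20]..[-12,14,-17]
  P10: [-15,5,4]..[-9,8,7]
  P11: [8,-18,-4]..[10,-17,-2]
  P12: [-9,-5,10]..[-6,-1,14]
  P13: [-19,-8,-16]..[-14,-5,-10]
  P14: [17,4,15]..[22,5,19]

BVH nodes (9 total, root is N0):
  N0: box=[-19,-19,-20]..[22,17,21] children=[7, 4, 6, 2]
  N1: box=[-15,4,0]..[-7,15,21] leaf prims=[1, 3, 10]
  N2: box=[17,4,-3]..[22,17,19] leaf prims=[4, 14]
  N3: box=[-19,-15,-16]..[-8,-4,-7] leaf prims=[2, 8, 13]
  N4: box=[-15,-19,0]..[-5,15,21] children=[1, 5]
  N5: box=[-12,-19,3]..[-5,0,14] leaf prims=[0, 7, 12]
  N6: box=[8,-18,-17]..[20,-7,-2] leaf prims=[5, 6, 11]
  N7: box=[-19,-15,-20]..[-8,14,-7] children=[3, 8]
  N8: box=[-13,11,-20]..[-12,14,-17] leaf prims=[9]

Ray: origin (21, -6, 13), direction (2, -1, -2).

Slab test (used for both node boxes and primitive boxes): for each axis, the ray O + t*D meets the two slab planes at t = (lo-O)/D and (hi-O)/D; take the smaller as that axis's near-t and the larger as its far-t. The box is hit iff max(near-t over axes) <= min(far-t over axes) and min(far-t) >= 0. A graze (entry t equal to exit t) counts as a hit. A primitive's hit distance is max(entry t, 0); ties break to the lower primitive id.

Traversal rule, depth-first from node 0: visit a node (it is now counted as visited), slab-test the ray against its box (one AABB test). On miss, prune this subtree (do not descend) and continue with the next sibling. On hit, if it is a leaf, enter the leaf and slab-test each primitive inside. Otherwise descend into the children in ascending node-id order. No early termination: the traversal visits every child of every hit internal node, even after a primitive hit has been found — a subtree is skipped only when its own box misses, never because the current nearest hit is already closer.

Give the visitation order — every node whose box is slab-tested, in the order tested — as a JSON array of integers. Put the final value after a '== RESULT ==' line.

Trace the traversal:
N0 x:[-20,1/2] y:[-23,13] z:[-4,33/2] -> hit [-4,1/2], descend [2, 4, 6, 7]
  N2 x:[-2,1/2] y:[-23,-10] z:[-3,8] -> miss, prune
  N4 x:[-18,-13] y:[-21,13] z:[-4,13/2] -> miss, prune
  N6 x:[-13/2,-1/2] y:[1,12] z:[15/2,15] -> miss, prune
  N7 x:[-20,-29/2] y:[-20,9] z:[10,33/2] -> miss, prune

5 AABB tests over nodes [0, 2, 4, 6, 7]; 0 leaves entered; closest miss.

== RESULT ==
[0, 2, 4, 6, 7]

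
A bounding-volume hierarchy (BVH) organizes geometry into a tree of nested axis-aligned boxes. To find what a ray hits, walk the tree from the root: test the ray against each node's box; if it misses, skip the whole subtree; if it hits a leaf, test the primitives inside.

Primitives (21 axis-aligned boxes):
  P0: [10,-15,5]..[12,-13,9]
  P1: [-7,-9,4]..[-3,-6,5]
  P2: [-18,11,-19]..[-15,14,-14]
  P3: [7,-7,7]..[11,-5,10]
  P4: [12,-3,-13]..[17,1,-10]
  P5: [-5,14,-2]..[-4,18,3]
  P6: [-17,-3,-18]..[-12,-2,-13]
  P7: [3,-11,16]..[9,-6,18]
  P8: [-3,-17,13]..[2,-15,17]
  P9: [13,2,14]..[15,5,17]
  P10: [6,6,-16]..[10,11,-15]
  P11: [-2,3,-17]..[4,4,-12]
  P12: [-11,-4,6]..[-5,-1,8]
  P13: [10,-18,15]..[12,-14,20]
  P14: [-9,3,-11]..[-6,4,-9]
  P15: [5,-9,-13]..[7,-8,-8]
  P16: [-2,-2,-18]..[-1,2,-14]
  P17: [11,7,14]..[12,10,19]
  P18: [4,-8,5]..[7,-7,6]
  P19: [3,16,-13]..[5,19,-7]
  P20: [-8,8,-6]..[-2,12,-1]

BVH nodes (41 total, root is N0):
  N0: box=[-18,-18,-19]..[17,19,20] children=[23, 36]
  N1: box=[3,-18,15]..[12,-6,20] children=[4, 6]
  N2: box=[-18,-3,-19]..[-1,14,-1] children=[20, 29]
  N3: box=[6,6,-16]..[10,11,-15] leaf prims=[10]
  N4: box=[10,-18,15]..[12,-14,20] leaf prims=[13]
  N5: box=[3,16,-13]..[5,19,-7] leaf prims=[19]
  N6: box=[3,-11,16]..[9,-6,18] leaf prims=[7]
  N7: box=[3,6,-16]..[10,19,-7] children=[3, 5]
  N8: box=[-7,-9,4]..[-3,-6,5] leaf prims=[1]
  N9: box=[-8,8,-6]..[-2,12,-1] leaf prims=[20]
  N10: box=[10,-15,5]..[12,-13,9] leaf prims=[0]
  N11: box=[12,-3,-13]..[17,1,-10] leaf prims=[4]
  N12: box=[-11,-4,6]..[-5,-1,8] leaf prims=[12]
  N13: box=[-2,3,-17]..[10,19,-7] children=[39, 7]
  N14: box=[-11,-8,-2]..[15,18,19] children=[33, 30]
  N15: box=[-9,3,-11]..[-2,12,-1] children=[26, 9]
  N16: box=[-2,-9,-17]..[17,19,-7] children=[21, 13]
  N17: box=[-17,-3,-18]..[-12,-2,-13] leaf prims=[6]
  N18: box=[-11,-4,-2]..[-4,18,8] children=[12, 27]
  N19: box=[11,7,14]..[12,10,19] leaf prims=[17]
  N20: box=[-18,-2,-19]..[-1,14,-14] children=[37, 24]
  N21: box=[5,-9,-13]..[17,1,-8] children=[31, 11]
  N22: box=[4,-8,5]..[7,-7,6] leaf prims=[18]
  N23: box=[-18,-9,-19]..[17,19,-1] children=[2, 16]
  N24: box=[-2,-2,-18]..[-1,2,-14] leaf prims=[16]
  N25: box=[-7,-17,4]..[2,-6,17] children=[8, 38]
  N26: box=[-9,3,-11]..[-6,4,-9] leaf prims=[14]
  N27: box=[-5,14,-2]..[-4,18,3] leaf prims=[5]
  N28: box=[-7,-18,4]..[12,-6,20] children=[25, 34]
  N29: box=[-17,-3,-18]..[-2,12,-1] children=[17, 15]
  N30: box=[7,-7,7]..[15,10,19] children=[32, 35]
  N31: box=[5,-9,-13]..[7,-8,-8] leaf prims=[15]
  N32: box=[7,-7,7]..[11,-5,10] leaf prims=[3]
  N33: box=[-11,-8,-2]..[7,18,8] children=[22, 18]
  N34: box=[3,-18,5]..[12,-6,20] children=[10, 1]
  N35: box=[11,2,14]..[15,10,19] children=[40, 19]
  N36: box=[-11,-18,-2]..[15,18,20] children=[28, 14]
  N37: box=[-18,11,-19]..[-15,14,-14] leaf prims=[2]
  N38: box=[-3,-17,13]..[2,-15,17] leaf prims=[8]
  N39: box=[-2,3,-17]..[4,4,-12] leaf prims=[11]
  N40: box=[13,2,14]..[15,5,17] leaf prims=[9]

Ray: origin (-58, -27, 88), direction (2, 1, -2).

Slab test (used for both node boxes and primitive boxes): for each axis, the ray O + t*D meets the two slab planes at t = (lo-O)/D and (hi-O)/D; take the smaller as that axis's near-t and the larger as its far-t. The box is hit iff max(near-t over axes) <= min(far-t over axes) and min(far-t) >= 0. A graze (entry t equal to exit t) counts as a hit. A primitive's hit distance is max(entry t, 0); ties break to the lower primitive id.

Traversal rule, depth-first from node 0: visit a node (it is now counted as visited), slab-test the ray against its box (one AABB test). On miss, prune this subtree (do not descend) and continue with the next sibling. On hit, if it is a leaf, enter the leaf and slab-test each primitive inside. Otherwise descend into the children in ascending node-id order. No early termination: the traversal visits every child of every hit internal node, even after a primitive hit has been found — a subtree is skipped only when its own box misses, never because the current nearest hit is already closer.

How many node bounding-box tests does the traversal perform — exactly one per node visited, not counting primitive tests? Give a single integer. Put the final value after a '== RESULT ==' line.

Walk:
N0 x:[20,75/2] y:[9,46] z:[34,107/2] -> hit [34,75/2], descend [23, 36]
  N23 x:[20,75/2] y:[18,46] z:[89/2,107/2] -> miss, prune
  N36 x:[47/2,73/2] y:[9,45] z:[34,45] -> hit [34,73/2], descend [14, 28]
    N14 x:[47/2,73/2] y:[19,45] z:[69/2,45] -> hit [69/2,73/2], descend [30, 33]
      N30 x:[65/2,73/2] y:[20,37] z:[69/2,81/2] -> hit [69/2,73/2], descend [32, 35]
        N32 x:[65/2,69/2] y:[20,22] z:[39,81/2] -> miss, prune
        N35 x:[69/2,73/2] y:[29,37] z:[69/2,37] -> hit [69/2,73/2], descend [19, 40]
          N19 x:[69/2,35] y:[34,37] z:[69/2,37] -> hit [69/2,35] leaf, test {P17@t=69/2}
          N40 x:[71/2,73/2] y:[29,32] z:[71/2,37] -> miss, prune
      N33 x:[47/2,65/2] y:[19,45] z:[40,45] -> miss, prune
    N28 x:[51/2,35] y:[9,21] z:[34,42] -> miss, prune

Summary -> nodes [0, 23, 36, 14, 30, 32, 35, 19, 40, 33, 28]; box-tests=11; leaf-entries=1; first=P17

== RESULT ==
11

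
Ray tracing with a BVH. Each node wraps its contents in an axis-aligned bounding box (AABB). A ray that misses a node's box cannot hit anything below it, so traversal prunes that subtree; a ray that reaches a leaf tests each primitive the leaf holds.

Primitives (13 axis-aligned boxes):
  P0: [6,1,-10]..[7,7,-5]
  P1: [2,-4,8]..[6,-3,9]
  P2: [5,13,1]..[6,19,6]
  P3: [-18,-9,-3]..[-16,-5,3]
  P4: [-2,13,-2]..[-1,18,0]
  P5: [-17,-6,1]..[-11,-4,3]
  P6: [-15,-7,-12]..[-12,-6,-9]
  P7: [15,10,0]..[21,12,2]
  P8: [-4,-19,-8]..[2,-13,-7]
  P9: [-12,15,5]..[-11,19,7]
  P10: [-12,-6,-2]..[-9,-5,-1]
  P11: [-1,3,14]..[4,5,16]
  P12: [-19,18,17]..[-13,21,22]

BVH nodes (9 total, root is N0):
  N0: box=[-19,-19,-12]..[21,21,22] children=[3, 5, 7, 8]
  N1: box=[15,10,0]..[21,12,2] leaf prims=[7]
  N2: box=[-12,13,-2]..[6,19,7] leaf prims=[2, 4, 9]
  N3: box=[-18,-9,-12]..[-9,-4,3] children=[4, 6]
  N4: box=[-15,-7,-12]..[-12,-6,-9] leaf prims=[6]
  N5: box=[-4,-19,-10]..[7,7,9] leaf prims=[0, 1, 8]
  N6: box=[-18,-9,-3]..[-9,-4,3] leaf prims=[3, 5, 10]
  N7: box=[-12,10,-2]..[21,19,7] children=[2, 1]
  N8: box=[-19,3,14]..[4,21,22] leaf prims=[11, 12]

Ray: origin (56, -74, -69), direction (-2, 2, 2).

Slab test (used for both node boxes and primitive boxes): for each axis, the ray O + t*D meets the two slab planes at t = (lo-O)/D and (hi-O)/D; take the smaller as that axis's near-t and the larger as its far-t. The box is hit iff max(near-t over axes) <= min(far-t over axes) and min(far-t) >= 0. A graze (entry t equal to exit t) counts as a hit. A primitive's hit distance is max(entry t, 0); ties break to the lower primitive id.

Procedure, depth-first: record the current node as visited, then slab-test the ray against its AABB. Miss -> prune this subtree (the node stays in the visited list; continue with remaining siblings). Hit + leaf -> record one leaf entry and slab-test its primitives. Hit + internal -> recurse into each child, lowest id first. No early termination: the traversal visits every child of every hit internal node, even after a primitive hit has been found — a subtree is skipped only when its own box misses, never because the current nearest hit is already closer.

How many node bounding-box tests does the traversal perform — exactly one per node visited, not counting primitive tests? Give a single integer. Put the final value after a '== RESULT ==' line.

Walk:
N0 x:[35/2,75/2] y:[55/2,95/2] z:[57/2,91/2] -> hit [57/2,75/2], descend [3, 5, 7, 8]
  N3 x:[65/2,37] y:[65/2,35] z:[57/2,36] -> hit [65/2,35], descend [4, 6]
    N4 x:[34,71/2] y:[67/2,34] z:[57/2,30] -> miss, prune
    N6 x:[65/2,37] y:[65/2,35] z:[33,36] -> hit [33,35] leaf, test {P3(miss), P5@t=35, P10@t=34}
  N5 x:[49/2,30] y:[55/2,81/2] z:[59/2,39] -> hit [59/2,30] leaf, test {P0(miss), P1(miss), P8(miss)}
  N7 x:[35/2,34] y:[42,93/2] z:[67/2,38] -> miss, prune
  N8 x:[26,75/2] y:[77/2,95/2] z:[83/2,91/2] -> miss, prune

order=[0, 3, 4, 6, 5, 7, 8]  |boxes|=7  |leaves|=2  hit=P10

== RESULT ==
7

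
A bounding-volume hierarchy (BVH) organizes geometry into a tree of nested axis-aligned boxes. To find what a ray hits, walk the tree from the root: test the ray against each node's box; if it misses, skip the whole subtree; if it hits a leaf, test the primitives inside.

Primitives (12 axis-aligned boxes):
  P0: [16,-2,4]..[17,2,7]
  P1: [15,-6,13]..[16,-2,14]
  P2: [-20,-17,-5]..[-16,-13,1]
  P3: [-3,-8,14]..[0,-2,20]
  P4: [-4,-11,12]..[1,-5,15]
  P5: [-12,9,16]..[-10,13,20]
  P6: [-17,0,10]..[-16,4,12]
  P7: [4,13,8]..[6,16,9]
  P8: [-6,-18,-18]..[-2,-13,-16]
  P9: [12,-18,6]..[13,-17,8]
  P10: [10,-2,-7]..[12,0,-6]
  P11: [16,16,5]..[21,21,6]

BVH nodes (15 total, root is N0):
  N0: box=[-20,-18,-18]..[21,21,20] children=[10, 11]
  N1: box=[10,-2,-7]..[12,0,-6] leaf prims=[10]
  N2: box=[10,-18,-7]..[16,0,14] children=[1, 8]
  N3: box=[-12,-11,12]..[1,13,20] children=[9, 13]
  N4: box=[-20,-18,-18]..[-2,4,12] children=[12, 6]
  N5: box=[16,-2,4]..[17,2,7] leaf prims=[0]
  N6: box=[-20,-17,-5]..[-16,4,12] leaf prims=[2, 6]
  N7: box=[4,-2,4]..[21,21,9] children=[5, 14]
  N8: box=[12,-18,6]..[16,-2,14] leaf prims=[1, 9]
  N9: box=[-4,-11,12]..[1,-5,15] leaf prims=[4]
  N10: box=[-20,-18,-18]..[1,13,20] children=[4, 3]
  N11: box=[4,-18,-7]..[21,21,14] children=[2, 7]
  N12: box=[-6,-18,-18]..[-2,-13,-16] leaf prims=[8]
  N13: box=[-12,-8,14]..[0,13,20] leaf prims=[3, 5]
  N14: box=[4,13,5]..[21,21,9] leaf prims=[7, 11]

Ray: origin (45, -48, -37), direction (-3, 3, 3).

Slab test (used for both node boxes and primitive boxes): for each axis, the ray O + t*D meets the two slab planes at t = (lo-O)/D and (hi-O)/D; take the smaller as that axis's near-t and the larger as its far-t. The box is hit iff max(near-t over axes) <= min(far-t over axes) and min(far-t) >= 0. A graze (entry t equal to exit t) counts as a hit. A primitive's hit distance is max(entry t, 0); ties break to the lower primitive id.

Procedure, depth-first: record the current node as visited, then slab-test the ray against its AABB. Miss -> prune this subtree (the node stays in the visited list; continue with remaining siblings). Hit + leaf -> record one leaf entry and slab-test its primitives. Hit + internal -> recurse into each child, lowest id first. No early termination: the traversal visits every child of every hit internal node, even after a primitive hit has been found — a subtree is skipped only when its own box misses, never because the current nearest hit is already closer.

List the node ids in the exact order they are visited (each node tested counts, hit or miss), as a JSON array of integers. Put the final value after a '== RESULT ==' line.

Trace the traversal:
N0 x:[8,65/3] y:[10,23] z:[19/3,19] -> hit [10,19], descend [10, 11]
  N10 x:[44/3,65/3] y:[10,61/3] z:[19/3,19] -> hit [44/3,19], descend [3, 4]
    N3 x:[44/3,19] y:[37/3,61/3] z:[49/3,19] -> hit [49/3,19], descend [9, 13]
      N9 x:[44/3,49/3] y:[37/3,43/3] z:[49/3,52/3] -> miss, prune
      N13 x:[15,19] y:[40/3,61/3] z:[17,19] -> hit [17,19] leaf, test {P3(miss), P5@t=19}
    N4 x:[47/3,65/3] y:[10,52/3] z:[19/3,49/3] -> hit [47/3,49/3], descend [6, 12]
      N6 x:[61/3,65/3] y:[31/3,52/3] z:[32/3,49/3] -> miss, prune
      N12 x:[47/3,17] y:[10,35/3] z:[19/3,7] -> miss, prune
  N11 x:[8,41/3] y:[10,23] z:[10,17] -> hit [10,41/3], descend [2, 7]
    N2 x:[29/3,35/3] y:[10,16] z:[10,17] -> hit [10,35/3], descend [1, 8]
      N1 x:[11,35/3] y:[46/3,16] z:[10,31/3] -> miss, prune
      N8 x:[29/3,11] y:[10,46/3] z:[43/3,17] -> miss, prune
    N7 x:[8,41/3] y:[46/3,23] z:[41/3,46/3] -> miss, prune

13 AABB tests over nodes [0, 10, 3, 9, 13, 4, 6, 12, 11, 2, 1, 8, 7]; 1 leaf entered; closest P5.

== RESULT ==
[0, 10, 3, 9, 13, 4, 6, 12, 11, 2, 1, 8, 7]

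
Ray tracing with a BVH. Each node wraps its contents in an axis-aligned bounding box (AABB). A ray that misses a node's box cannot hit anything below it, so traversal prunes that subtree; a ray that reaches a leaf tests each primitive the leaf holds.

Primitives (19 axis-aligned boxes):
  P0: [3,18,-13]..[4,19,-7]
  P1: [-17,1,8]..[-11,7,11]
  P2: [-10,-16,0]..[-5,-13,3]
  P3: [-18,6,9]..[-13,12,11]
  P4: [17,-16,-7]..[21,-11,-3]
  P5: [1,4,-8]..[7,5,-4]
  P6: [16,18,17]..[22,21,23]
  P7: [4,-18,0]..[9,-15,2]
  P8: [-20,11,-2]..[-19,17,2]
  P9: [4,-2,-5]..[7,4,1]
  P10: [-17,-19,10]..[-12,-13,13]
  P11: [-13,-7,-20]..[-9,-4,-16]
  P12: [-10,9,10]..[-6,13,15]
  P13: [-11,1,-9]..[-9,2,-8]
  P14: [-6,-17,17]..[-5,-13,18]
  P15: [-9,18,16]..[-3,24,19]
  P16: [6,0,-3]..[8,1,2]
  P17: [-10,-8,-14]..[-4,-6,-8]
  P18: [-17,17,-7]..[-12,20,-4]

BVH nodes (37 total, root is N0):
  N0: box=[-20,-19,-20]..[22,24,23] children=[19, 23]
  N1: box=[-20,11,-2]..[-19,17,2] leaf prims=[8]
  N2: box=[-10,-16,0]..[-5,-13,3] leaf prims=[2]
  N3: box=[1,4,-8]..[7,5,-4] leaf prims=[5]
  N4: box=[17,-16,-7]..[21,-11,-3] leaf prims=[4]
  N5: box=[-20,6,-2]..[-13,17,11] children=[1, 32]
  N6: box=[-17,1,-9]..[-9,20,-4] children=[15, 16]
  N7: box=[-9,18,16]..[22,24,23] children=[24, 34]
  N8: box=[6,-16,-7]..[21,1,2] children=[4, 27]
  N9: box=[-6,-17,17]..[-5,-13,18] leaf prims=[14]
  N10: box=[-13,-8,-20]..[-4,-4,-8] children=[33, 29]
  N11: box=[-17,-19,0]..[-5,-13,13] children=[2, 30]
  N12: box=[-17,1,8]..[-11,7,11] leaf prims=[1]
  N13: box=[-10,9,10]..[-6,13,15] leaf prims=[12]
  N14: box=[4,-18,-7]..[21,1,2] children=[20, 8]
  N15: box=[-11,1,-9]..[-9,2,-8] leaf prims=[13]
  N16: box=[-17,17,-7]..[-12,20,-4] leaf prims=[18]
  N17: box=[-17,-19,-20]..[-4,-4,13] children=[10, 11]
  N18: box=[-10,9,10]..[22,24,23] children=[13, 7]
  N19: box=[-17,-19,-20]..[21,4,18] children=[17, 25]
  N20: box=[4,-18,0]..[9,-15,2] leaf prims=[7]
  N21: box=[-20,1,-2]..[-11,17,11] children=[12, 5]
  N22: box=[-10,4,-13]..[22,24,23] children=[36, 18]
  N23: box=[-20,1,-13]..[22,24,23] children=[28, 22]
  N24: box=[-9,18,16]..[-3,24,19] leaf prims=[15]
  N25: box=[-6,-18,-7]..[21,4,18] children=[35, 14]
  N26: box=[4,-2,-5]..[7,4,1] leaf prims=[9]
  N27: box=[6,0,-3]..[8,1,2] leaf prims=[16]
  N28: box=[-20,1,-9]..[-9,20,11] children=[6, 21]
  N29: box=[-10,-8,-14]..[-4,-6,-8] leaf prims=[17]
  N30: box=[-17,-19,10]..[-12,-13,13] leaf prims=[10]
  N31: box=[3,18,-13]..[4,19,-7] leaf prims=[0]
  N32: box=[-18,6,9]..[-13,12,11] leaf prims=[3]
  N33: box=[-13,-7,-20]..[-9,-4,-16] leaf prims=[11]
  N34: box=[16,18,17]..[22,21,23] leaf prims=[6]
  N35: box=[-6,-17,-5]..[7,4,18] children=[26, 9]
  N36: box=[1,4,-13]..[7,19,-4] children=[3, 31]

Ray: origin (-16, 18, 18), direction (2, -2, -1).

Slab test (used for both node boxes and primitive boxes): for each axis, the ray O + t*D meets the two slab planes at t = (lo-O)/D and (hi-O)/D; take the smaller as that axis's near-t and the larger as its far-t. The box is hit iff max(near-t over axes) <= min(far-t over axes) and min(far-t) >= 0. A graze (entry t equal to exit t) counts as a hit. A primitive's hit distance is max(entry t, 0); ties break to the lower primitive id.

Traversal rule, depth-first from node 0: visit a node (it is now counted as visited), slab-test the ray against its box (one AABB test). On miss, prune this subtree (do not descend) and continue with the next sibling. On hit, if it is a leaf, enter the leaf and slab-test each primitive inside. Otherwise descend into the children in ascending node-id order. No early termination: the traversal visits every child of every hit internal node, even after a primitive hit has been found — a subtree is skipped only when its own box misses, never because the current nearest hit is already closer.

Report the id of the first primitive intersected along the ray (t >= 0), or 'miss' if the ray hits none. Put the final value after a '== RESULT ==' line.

Walk:
N0 x:[-2,19] y:[-3,37/2] z:[-5,38] -> hit [-2,37/2], descend [19, 23]
  N19 x:[-1/2,37/2] y:[7,37/2] z:[0,38] -> hit [7,37/2], descend [17, 25]
    N17 x:[-1/2,6] y:[11,37/2] z:[5,38] -> miss, prune
    N25 x:[5,37/2] y:[7,18] z:[0,25] -> hit [7,18], descend [14, 35]
      N14 x:[10,37/2] y:[17/2,18] z:[16,25] -> hit [16,18], descend [8, 20]
        N8 x:[11,37/2] y:[17/2,17] z:[16,25] -> hit [16,17], descend [4, 27]
          N4 x:[33/2,37/2] y:[29/2,17] z:[21,25] -> miss, prune
          N27 x:[11,12] y:[17/2,9] z:[16,21] -> miss, prune
        N20 x:[10,25/2] y:[33/2,18] z:[16,18] -> miss, prune
      N35 x:[5,23/2] y:[7,35/2] z:[0,23] -> hit [7,23/2], descend [9, 26]
        N9 x:[5,11/2] y:[31/2,35/2] z:[0,1] -> miss, prune
        N26 x:[10,23/2] y:[7,10] z:[17,23] -> miss, prune
  N23 x:[-2,19] y:[-3,17/2] z:[-5,31] -> hit [-2,17/2], descend [22, 28]
    N22 x:[3,19] y:[-3,7] z:[-5,31] -> hit [3,7], descend [18, 36]
      N18 x:[3,19] y:[-3,9/2] z:[-5,8] -> hit [3,9/2], descend [7, 13]
        N7 x:[7/2,19] y:[-3,0] z:[-5,2] -> miss, prune
        N13 x:[3,5] y:[5/2,9/2] z:[3,8] -> hit [3,9/2] leaf, test {P12@t=3}
      N36 x:[17/2,23/2] y:[-1/2,7] z:[22,31] -> miss, prune
    N28 x:[-2,7/2] y:[-1,17/2] z:[7,27] -> miss, prune

Summary -> nodes [0, 19, 17, 25, 14, 8, 4, 27, 20, 35, 9, 26, 23, 22, 18, 7, 13, 36, 28]; box-tests=19; leaf-entries=1; first=P12

== RESULT ==
12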